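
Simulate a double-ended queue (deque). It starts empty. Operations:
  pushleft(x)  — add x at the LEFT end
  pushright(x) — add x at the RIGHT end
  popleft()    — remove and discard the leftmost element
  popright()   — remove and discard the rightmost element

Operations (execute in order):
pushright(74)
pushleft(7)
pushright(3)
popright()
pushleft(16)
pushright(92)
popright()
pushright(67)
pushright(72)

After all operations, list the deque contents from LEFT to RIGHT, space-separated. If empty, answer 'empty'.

pushright(74): [74]
pushleft(7): [7, 74]
pushright(3): [7, 74, 3]
popright(): [7, 74]
pushleft(16): [16, 7, 74]
pushright(92): [16, 7, 74, 92]
popright(): [16, 7, 74]
pushright(67): [16, 7, 74, 67]
pushright(72): [16, 7, 74, 67, 72]

Answer: 16 7 74 67 72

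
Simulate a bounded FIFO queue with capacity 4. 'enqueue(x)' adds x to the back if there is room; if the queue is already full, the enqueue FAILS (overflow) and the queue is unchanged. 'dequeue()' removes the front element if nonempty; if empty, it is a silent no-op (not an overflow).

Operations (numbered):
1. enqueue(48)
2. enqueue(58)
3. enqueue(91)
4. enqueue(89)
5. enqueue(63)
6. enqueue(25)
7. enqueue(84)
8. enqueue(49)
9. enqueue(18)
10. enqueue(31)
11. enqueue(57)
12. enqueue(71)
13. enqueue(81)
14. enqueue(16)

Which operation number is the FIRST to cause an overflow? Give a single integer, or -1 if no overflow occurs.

1. enqueue(48): size=1
2. enqueue(58): size=2
3. enqueue(91): size=3
4. enqueue(89): size=4
5. enqueue(63): size=4=cap → OVERFLOW (fail)
6. enqueue(25): size=4=cap → OVERFLOW (fail)
7. enqueue(84): size=4=cap → OVERFLOW (fail)
8. enqueue(49): size=4=cap → OVERFLOW (fail)
9. enqueue(18): size=4=cap → OVERFLOW (fail)
10. enqueue(31): size=4=cap → OVERFLOW (fail)
11. enqueue(57): size=4=cap → OVERFLOW (fail)
12. enqueue(71): size=4=cap → OVERFLOW (fail)
13. enqueue(81): size=4=cap → OVERFLOW (fail)
14. enqueue(16): size=4=cap → OVERFLOW (fail)

Answer: 5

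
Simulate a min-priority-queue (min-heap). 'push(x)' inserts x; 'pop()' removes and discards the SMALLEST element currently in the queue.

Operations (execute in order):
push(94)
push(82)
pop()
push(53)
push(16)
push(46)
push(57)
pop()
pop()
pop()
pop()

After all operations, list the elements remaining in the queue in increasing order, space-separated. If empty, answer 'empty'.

Answer: 94

Derivation:
push(94): heap contents = [94]
push(82): heap contents = [82, 94]
pop() → 82: heap contents = [94]
push(53): heap contents = [53, 94]
push(16): heap contents = [16, 53, 94]
push(46): heap contents = [16, 46, 53, 94]
push(57): heap contents = [16, 46, 53, 57, 94]
pop() → 16: heap contents = [46, 53, 57, 94]
pop() → 46: heap contents = [53, 57, 94]
pop() → 53: heap contents = [57, 94]
pop() → 57: heap contents = [94]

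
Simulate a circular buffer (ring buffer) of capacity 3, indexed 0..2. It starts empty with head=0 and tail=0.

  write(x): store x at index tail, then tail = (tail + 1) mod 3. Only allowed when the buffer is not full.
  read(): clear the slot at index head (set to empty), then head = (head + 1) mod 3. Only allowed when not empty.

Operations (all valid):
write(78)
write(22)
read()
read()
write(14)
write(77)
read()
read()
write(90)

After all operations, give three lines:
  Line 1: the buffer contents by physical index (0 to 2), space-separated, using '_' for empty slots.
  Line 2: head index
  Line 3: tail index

write(78): buf=[78 _ _], head=0, tail=1, size=1
write(22): buf=[78 22 _], head=0, tail=2, size=2
read(): buf=[_ 22 _], head=1, tail=2, size=1
read(): buf=[_ _ _], head=2, tail=2, size=0
write(14): buf=[_ _ 14], head=2, tail=0, size=1
write(77): buf=[77 _ 14], head=2, tail=1, size=2
read(): buf=[77 _ _], head=0, tail=1, size=1
read(): buf=[_ _ _], head=1, tail=1, size=0
write(90): buf=[_ 90 _], head=1, tail=2, size=1

Answer: _ 90 _
1
2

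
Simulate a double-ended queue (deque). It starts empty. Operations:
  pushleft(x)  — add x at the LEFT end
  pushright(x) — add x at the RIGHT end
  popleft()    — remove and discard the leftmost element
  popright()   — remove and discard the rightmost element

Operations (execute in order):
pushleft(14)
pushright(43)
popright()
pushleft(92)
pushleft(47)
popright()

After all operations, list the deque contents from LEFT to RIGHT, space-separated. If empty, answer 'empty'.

Answer: 47 92

Derivation:
pushleft(14): [14]
pushright(43): [14, 43]
popright(): [14]
pushleft(92): [92, 14]
pushleft(47): [47, 92, 14]
popright(): [47, 92]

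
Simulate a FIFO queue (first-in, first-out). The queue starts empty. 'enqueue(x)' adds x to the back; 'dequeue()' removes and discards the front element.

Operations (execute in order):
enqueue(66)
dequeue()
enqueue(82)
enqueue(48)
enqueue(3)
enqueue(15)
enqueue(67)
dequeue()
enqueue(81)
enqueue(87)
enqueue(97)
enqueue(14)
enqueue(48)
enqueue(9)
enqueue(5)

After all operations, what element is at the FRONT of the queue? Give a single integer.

enqueue(66): queue = [66]
dequeue(): queue = []
enqueue(82): queue = [82]
enqueue(48): queue = [82, 48]
enqueue(3): queue = [82, 48, 3]
enqueue(15): queue = [82, 48, 3, 15]
enqueue(67): queue = [82, 48, 3, 15, 67]
dequeue(): queue = [48, 3, 15, 67]
enqueue(81): queue = [48, 3, 15, 67, 81]
enqueue(87): queue = [48, 3, 15, 67, 81, 87]
enqueue(97): queue = [48, 3, 15, 67, 81, 87, 97]
enqueue(14): queue = [48, 3, 15, 67, 81, 87, 97, 14]
enqueue(48): queue = [48, 3, 15, 67, 81, 87, 97, 14, 48]
enqueue(9): queue = [48, 3, 15, 67, 81, 87, 97, 14, 48, 9]
enqueue(5): queue = [48, 3, 15, 67, 81, 87, 97, 14, 48, 9, 5]

Answer: 48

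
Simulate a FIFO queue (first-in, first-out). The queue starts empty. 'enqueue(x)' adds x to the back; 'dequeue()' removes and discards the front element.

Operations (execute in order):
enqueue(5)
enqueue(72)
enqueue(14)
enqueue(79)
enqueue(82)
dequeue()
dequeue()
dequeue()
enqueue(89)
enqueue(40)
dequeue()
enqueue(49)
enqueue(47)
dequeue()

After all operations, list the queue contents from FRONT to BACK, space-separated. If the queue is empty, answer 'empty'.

enqueue(5): [5]
enqueue(72): [5, 72]
enqueue(14): [5, 72, 14]
enqueue(79): [5, 72, 14, 79]
enqueue(82): [5, 72, 14, 79, 82]
dequeue(): [72, 14, 79, 82]
dequeue(): [14, 79, 82]
dequeue(): [79, 82]
enqueue(89): [79, 82, 89]
enqueue(40): [79, 82, 89, 40]
dequeue(): [82, 89, 40]
enqueue(49): [82, 89, 40, 49]
enqueue(47): [82, 89, 40, 49, 47]
dequeue(): [89, 40, 49, 47]

Answer: 89 40 49 47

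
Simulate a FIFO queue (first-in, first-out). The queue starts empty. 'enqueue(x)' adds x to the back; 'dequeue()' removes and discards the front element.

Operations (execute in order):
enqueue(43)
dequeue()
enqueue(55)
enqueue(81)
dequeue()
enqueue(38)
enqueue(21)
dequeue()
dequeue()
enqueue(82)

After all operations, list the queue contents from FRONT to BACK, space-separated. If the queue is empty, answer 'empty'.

Answer: 21 82

Derivation:
enqueue(43): [43]
dequeue(): []
enqueue(55): [55]
enqueue(81): [55, 81]
dequeue(): [81]
enqueue(38): [81, 38]
enqueue(21): [81, 38, 21]
dequeue(): [38, 21]
dequeue(): [21]
enqueue(82): [21, 82]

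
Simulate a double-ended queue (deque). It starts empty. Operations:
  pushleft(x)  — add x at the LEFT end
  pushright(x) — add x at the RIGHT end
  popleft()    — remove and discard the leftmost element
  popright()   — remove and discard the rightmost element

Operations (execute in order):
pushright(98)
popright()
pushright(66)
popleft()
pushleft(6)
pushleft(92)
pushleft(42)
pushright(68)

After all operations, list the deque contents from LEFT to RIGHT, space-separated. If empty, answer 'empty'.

pushright(98): [98]
popright(): []
pushright(66): [66]
popleft(): []
pushleft(6): [6]
pushleft(92): [92, 6]
pushleft(42): [42, 92, 6]
pushright(68): [42, 92, 6, 68]

Answer: 42 92 6 68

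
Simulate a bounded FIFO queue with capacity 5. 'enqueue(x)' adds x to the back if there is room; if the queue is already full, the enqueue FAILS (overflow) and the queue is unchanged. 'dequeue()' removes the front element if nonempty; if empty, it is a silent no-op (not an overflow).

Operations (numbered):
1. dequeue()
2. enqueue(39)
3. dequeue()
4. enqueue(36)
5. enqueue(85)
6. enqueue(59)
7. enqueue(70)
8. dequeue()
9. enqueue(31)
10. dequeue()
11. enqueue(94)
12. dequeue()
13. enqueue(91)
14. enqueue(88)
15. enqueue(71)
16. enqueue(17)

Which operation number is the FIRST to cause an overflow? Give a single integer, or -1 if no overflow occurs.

Answer: 15

Derivation:
1. dequeue(): empty, no-op, size=0
2. enqueue(39): size=1
3. dequeue(): size=0
4. enqueue(36): size=1
5. enqueue(85): size=2
6. enqueue(59): size=3
7. enqueue(70): size=4
8. dequeue(): size=3
9. enqueue(31): size=4
10. dequeue(): size=3
11. enqueue(94): size=4
12. dequeue(): size=3
13. enqueue(91): size=4
14. enqueue(88): size=5
15. enqueue(71): size=5=cap → OVERFLOW (fail)
16. enqueue(17): size=5=cap → OVERFLOW (fail)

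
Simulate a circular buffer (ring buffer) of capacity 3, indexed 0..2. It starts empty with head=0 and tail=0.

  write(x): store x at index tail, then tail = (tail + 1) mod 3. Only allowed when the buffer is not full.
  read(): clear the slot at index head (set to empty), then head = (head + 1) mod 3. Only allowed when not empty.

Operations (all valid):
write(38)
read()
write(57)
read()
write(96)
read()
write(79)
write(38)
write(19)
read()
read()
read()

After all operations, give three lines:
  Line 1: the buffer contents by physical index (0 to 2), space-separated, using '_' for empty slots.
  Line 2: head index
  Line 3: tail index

Answer: _ _ _
0
0

Derivation:
write(38): buf=[38 _ _], head=0, tail=1, size=1
read(): buf=[_ _ _], head=1, tail=1, size=0
write(57): buf=[_ 57 _], head=1, tail=2, size=1
read(): buf=[_ _ _], head=2, tail=2, size=0
write(96): buf=[_ _ 96], head=2, tail=0, size=1
read(): buf=[_ _ _], head=0, tail=0, size=0
write(79): buf=[79 _ _], head=0, tail=1, size=1
write(38): buf=[79 38 _], head=0, tail=2, size=2
write(19): buf=[79 38 19], head=0, tail=0, size=3
read(): buf=[_ 38 19], head=1, tail=0, size=2
read(): buf=[_ _ 19], head=2, tail=0, size=1
read(): buf=[_ _ _], head=0, tail=0, size=0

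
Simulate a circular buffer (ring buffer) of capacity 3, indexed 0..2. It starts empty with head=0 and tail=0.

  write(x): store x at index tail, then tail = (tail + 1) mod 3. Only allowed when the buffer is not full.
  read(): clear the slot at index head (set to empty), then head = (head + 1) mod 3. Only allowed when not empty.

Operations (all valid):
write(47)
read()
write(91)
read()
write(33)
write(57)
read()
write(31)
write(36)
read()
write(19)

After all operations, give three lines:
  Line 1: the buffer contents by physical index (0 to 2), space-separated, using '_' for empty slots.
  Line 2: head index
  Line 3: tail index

Answer: 19 31 36
1
1

Derivation:
write(47): buf=[47 _ _], head=0, tail=1, size=1
read(): buf=[_ _ _], head=1, tail=1, size=0
write(91): buf=[_ 91 _], head=1, tail=2, size=1
read(): buf=[_ _ _], head=2, tail=2, size=0
write(33): buf=[_ _ 33], head=2, tail=0, size=1
write(57): buf=[57 _ 33], head=2, tail=1, size=2
read(): buf=[57 _ _], head=0, tail=1, size=1
write(31): buf=[57 31 _], head=0, tail=2, size=2
write(36): buf=[57 31 36], head=0, tail=0, size=3
read(): buf=[_ 31 36], head=1, tail=0, size=2
write(19): buf=[19 31 36], head=1, tail=1, size=3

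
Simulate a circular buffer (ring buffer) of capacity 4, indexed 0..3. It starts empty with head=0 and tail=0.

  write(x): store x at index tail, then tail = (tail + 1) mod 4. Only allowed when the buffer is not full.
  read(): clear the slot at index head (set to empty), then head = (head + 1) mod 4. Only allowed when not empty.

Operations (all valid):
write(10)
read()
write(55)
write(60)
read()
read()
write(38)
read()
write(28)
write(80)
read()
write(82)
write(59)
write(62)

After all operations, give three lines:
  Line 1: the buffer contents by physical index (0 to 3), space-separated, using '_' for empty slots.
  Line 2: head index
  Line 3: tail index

Answer: 62 80 82 59
1
1

Derivation:
write(10): buf=[10 _ _ _], head=0, tail=1, size=1
read(): buf=[_ _ _ _], head=1, tail=1, size=0
write(55): buf=[_ 55 _ _], head=1, tail=2, size=1
write(60): buf=[_ 55 60 _], head=1, tail=3, size=2
read(): buf=[_ _ 60 _], head=2, tail=3, size=1
read(): buf=[_ _ _ _], head=3, tail=3, size=0
write(38): buf=[_ _ _ 38], head=3, tail=0, size=1
read(): buf=[_ _ _ _], head=0, tail=0, size=0
write(28): buf=[28 _ _ _], head=0, tail=1, size=1
write(80): buf=[28 80 _ _], head=0, tail=2, size=2
read(): buf=[_ 80 _ _], head=1, tail=2, size=1
write(82): buf=[_ 80 82 _], head=1, tail=3, size=2
write(59): buf=[_ 80 82 59], head=1, tail=0, size=3
write(62): buf=[62 80 82 59], head=1, tail=1, size=4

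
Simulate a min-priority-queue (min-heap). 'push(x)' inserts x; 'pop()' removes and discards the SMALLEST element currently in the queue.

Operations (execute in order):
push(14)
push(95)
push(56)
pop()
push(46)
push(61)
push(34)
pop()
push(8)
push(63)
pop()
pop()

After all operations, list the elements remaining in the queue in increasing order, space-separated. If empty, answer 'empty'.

push(14): heap contents = [14]
push(95): heap contents = [14, 95]
push(56): heap contents = [14, 56, 95]
pop() → 14: heap contents = [56, 95]
push(46): heap contents = [46, 56, 95]
push(61): heap contents = [46, 56, 61, 95]
push(34): heap contents = [34, 46, 56, 61, 95]
pop() → 34: heap contents = [46, 56, 61, 95]
push(8): heap contents = [8, 46, 56, 61, 95]
push(63): heap contents = [8, 46, 56, 61, 63, 95]
pop() → 8: heap contents = [46, 56, 61, 63, 95]
pop() → 46: heap contents = [56, 61, 63, 95]

Answer: 56 61 63 95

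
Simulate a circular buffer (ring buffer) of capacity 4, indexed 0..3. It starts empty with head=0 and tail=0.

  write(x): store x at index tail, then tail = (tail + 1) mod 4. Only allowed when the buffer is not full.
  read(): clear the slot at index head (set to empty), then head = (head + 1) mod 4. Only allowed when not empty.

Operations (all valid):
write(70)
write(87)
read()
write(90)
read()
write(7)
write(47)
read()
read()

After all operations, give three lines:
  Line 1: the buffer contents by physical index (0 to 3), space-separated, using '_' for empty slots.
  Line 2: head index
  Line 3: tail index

Answer: 47 _ _ _
0
1

Derivation:
write(70): buf=[70 _ _ _], head=0, tail=1, size=1
write(87): buf=[70 87 _ _], head=0, tail=2, size=2
read(): buf=[_ 87 _ _], head=1, tail=2, size=1
write(90): buf=[_ 87 90 _], head=1, tail=3, size=2
read(): buf=[_ _ 90 _], head=2, tail=3, size=1
write(7): buf=[_ _ 90 7], head=2, tail=0, size=2
write(47): buf=[47 _ 90 7], head=2, tail=1, size=3
read(): buf=[47 _ _ 7], head=3, tail=1, size=2
read(): buf=[47 _ _ _], head=0, tail=1, size=1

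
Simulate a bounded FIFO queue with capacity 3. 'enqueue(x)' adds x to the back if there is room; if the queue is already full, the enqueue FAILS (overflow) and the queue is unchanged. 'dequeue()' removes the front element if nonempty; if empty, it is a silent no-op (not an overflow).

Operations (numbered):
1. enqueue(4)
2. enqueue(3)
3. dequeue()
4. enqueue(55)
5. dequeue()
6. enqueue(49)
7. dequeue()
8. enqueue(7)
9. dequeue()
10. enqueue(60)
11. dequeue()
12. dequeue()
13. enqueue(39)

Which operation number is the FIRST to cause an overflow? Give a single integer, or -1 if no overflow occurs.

Answer: -1

Derivation:
1. enqueue(4): size=1
2. enqueue(3): size=2
3. dequeue(): size=1
4. enqueue(55): size=2
5. dequeue(): size=1
6. enqueue(49): size=2
7. dequeue(): size=1
8. enqueue(7): size=2
9. dequeue(): size=1
10. enqueue(60): size=2
11. dequeue(): size=1
12. dequeue(): size=0
13. enqueue(39): size=1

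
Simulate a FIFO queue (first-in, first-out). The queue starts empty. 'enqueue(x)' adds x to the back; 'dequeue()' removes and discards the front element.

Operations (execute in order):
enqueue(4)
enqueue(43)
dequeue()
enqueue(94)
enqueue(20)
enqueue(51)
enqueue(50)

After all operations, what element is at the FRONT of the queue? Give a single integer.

enqueue(4): queue = [4]
enqueue(43): queue = [4, 43]
dequeue(): queue = [43]
enqueue(94): queue = [43, 94]
enqueue(20): queue = [43, 94, 20]
enqueue(51): queue = [43, 94, 20, 51]
enqueue(50): queue = [43, 94, 20, 51, 50]

Answer: 43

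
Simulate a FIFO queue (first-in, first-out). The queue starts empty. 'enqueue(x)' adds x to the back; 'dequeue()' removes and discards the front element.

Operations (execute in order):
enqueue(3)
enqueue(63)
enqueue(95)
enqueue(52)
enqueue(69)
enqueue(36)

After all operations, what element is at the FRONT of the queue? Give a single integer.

enqueue(3): queue = [3]
enqueue(63): queue = [3, 63]
enqueue(95): queue = [3, 63, 95]
enqueue(52): queue = [3, 63, 95, 52]
enqueue(69): queue = [3, 63, 95, 52, 69]
enqueue(36): queue = [3, 63, 95, 52, 69, 36]

Answer: 3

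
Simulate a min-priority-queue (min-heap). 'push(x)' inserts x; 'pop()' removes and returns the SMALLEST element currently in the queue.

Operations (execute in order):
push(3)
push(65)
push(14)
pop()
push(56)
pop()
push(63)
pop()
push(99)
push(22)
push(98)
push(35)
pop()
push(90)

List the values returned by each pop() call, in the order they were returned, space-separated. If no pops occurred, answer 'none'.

push(3): heap contents = [3]
push(65): heap contents = [3, 65]
push(14): heap contents = [3, 14, 65]
pop() → 3: heap contents = [14, 65]
push(56): heap contents = [14, 56, 65]
pop() → 14: heap contents = [56, 65]
push(63): heap contents = [56, 63, 65]
pop() → 56: heap contents = [63, 65]
push(99): heap contents = [63, 65, 99]
push(22): heap contents = [22, 63, 65, 99]
push(98): heap contents = [22, 63, 65, 98, 99]
push(35): heap contents = [22, 35, 63, 65, 98, 99]
pop() → 22: heap contents = [35, 63, 65, 98, 99]
push(90): heap contents = [35, 63, 65, 90, 98, 99]

Answer: 3 14 56 22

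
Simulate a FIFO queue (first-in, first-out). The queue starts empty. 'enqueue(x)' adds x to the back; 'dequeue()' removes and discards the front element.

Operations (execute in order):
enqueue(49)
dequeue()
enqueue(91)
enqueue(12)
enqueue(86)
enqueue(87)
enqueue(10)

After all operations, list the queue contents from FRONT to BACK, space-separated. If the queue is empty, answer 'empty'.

Answer: 91 12 86 87 10

Derivation:
enqueue(49): [49]
dequeue(): []
enqueue(91): [91]
enqueue(12): [91, 12]
enqueue(86): [91, 12, 86]
enqueue(87): [91, 12, 86, 87]
enqueue(10): [91, 12, 86, 87, 10]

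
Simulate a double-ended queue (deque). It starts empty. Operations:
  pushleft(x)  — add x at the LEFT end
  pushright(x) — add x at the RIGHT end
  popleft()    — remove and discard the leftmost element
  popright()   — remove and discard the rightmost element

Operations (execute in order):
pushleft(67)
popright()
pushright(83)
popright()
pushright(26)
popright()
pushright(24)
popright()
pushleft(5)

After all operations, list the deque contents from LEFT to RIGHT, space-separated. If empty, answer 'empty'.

pushleft(67): [67]
popright(): []
pushright(83): [83]
popright(): []
pushright(26): [26]
popright(): []
pushright(24): [24]
popright(): []
pushleft(5): [5]

Answer: 5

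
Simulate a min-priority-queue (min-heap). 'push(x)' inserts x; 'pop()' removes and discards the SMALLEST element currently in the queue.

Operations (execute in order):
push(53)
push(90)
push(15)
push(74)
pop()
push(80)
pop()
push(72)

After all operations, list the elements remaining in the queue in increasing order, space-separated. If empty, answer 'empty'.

push(53): heap contents = [53]
push(90): heap contents = [53, 90]
push(15): heap contents = [15, 53, 90]
push(74): heap contents = [15, 53, 74, 90]
pop() → 15: heap contents = [53, 74, 90]
push(80): heap contents = [53, 74, 80, 90]
pop() → 53: heap contents = [74, 80, 90]
push(72): heap contents = [72, 74, 80, 90]

Answer: 72 74 80 90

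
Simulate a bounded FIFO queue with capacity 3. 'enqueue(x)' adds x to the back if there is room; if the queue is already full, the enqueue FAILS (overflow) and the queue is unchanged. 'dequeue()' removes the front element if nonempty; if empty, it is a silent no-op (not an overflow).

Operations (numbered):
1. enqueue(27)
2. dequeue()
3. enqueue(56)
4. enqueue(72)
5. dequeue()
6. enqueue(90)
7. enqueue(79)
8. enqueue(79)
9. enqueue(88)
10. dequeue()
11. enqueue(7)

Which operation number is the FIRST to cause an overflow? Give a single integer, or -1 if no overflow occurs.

1. enqueue(27): size=1
2. dequeue(): size=0
3. enqueue(56): size=1
4. enqueue(72): size=2
5. dequeue(): size=1
6. enqueue(90): size=2
7. enqueue(79): size=3
8. enqueue(79): size=3=cap → OVERFLOW (fail)
9. enqueue(88): size=3=cap → OVERFLOW (fail)
10. dequeue(): size=2
11. enqueue(7): size=3

Answer: 8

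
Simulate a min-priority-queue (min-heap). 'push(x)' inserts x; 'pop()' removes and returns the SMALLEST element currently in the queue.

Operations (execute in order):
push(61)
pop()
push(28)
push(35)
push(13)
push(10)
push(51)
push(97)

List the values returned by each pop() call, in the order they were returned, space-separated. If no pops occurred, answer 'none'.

Answer: 61

Derivation:
push(61): heap contents = [61]
pop() → 61: heap contents = []
push(28): heap contents = [28]
push(35): heap contents = [28, 35]
push(13): heap contents = [13, 28, 35]
push(10): heap contents = [10, 13, 28, 35]
push(51): heap contents = [10, 13, 28, 35, 51]
push(97): heap contents = [10, 13, 28, 35, 51, 97]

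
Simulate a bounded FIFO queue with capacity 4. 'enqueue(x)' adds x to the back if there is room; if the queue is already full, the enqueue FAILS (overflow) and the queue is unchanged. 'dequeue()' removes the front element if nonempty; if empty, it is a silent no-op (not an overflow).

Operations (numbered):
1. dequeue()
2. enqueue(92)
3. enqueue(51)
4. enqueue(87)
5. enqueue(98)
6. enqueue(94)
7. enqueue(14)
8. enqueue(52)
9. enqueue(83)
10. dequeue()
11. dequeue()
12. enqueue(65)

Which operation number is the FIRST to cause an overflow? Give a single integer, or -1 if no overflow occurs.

1. dequeue(): empty, no-op, size=0
2. enqueue(92): size=1
3. enqueue(51): size=2
4. enqueue(87): size=3
5. enqueue(98): size=4
6. enqueue(94): size=4=cap → OVERFLOW (fail)
7. enqueue(14): size=4=cap → OVERFLOW (fail)
8. enqueue(52): size=4=cap → OVERFLOW (fail)
9. enqueue(83): size=4=cap → OVERFLOW (fail)
10. dequeue(): size=3
11. dequeue(): size=2
12. enqueue(65): size=3

Answer: 6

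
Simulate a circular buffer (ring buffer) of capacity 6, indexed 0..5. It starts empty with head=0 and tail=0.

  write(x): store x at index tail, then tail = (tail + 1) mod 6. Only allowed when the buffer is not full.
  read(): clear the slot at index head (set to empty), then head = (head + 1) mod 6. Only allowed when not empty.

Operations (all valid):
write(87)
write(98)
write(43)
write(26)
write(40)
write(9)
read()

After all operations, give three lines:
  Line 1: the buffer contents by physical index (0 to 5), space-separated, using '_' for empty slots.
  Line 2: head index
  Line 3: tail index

Answer: _ 98 43 26 40 9
1
0

Derivation:
write(87): buf=[87 _ _ _ _ _], head=0, tail=1, size=1
write(98): buf=[87 98 _ _ _ _], head=0, tail=2, size=2
write(43): buf=[87 98 43 _ _ _], head=0, tail=3, size=3
write(26): buf=[87 98 43 26 _ _], head=0, tail=4, size=4
write(40): buf=[87 98 43 26 40 _], head=0, tail=5, size=5
write(9): buf=[87 98 43 26 40 9], head=0, tail=0, size=6
read(): buf=[_ 98 43 26 40 9], head=1, tail=0, size=5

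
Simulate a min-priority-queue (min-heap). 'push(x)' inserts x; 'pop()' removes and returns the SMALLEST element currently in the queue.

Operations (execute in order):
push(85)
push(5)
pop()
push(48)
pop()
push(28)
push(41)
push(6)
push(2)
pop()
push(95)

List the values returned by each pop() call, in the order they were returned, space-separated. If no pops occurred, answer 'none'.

push(85): heap contents = [85]
push(5): heap contents = [5, 85]
pop() → 5: heap contents = [85]
push(48): heap contents = [48, 85]
pop() → 48: heap contents = [85]
push(28): heap contents = [28, 85]
push(41): heap contents = [28, 41, 85]
push(6): heap contents = [6, 28, 41, 85]
push(2): heap contents = [2, 6, 28, 41, 85]
pop() → 2: heap contents = [6, 28, 41, 85]
push(95): heap contents = [6, 28, 41, 85, 95]

Answer: 5 48 2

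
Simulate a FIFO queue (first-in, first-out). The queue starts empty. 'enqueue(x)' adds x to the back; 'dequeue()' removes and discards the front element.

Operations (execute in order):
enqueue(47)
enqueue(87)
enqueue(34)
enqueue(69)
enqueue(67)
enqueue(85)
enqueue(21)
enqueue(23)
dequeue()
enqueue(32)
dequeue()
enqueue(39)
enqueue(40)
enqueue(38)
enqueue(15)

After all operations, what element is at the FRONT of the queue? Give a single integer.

enqueue(47): queue = [47]
enqueue(87): queue = [47, 87]
enqueue(34): queue = [47, 87, 34]
enqueue(69): queue = [47, 87, 34, 69]
enqueue(67): queue = [47, 87, 34, 69, 67]
enqueue(85): queue = [47, 87, 34, 69, 67, 85]
enqueue(21): queue = [47, 87, 34, 69, 67, 85, 21]
enqueue(23): queue = [47, 87, 34, 69, 67, 85, 21, 23]
dequeue(): queue = [87, 34, 69, 67, 85, 21, 23]
enqueue(32): queue = [87, 34, 69, 67, 85, 21, 23, 32]
dequeue(): queue = [34, 69, 67, 85, 21, 23, 32]
enqueue(39): queue = [34, 69, 67, 85, 21, 23, 32, 39]
enqueue(40): queue = [34, 69, 67, 85, 21, 23, 32, 39, 40]
enqueue(38): queue = [34, 69, 67, 85, 21, 23, 32, 39, 40, 38]
enqueue(15): queue = [34, 69, 67, 85, 21, 23, 32, 39, 40, 38, 15]

Answer: 34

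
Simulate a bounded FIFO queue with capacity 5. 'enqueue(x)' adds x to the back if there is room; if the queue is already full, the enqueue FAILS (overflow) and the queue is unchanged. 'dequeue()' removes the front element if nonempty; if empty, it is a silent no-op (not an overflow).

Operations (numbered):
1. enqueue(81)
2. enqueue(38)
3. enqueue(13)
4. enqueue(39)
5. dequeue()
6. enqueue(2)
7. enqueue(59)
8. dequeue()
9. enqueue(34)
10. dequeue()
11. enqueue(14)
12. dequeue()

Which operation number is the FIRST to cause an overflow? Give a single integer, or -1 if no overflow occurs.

Answer: -1

Derivation:
1. enqueue(81): size=1
2. enqueue(38): size=2
3. enqueue(13): size=3
4. enqueue(39): size=4
5. dequeue(): size=3
6. enqueue(2): size=4
7. enqueue(59): size=5
8. dequeue(): size=4
9. enqueue(34): size=5
10. dequeue(): size=4
11. enqueue(14): size=5
12. dequeue(): size=4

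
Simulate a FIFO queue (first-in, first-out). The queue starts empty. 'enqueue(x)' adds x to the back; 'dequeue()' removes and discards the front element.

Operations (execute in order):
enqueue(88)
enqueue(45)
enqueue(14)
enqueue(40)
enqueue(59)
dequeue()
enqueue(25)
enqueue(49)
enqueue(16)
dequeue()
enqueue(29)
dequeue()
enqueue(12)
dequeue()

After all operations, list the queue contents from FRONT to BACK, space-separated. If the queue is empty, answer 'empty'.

enqueue(88): [88]
enqueue(45): [88, 45]
enqueue(14): [88, 45, 14]
enqueue(40): [88, 45, 14, 40]
enqueue(59): [88, 45, 14, 40, 59]
dequeue(): [45, 14, 40, 59]
enqueue(25): [45, 14, 40, 59, 25]
enqueue(49): [45, 14, 40, 59, 25, 49]
enqueue(16): [45, 14, 40, 59, 25, 49, 16]
dequeue(): [14, 40, 59, 25, 49, 16]
enqueue(29): [14, 40, 59, 25, 49, 16, 29]
dequeue(): [40, 59, 25, 49, 16, 29]
enqueue(12): [40, 59, 25, 49, 16, 29, 12]
dequeue(): [59, 25, 49, 16, 29, 12]

Answer: 59 25 49 16 29 12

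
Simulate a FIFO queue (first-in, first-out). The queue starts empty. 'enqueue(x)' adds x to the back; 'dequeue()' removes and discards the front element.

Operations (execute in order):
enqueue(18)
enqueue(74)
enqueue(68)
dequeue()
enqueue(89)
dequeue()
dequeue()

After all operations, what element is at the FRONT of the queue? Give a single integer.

Answer: 89

Derivation:
enqueue(18): queue = [18]
enqueue(74): queue = [18, 74]
enqueue(68): queue = [18, 74, 68]
dequeue(): queue = [74, 68]
enqueue(89): queue = [74, 68, 89]
dequeue(): queue = [68, 89]
dequeue(): queue = [89]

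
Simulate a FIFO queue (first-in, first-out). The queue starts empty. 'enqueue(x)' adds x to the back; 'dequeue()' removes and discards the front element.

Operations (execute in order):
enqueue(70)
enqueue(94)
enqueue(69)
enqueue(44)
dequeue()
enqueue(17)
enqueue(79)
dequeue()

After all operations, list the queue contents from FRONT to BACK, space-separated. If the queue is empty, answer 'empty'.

Answer: 69 44 17 79

Derivation:
enqueue(70): [70]
enqueue(94): [70, 94]
enqueue(69): [70, 94, 69]
enqueue(44): [70, 94, 69, 44]
dequeue(): [94, 69, 44]
enqueue(17): [94, 69, 44, 17]
enqueue(79): [94, 69, 44, 17, 79]
dequeue(): [69, 44, 17, 79]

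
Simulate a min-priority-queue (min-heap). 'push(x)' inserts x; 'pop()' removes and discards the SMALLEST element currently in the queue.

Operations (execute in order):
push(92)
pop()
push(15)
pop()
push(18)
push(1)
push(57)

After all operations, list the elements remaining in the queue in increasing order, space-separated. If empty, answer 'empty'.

Answer: 1 18 57

Derivation:
push(92): heap contents = [92]
pop() → 92: heap contents = []
push(15): heap contents = [15]
pop() → 15: heap contents = []
push(18): heap contents = [18]
push(1): heap contents = [1, 18]
push(57): heap contents = [1, 18, 57]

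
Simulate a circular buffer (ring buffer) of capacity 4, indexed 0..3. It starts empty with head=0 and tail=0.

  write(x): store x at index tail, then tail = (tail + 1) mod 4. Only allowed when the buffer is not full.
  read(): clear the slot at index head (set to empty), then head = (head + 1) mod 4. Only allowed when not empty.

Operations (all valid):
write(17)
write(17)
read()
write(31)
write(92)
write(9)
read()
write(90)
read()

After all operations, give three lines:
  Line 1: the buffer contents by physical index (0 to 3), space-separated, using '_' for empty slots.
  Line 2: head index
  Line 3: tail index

Answer: 9 90 _ 92
3
2

Derivation:
write(17): buf=[17 _ _ _], head=0, tail=1, size=1
write(17): buf=[17 17 _ _], head=0, tail=2, size=2
read(): buf=[_ 17 _ _], head=1, tail=2, size=1
write(31): buf=[_ 17 31 _], head=1, tail=3, size=2
write(92): buf=[_ 17 31 92], head=1, tail=0, size=3
write(9): buf=[9 17 31 92], head=1, tail=1, size=4
read(): buf=[9 _ 31 92], head=2, tail=1, size=3
write(90): buf=[9 90 31 92], head=2, tail=2, size=4
read(): buf=[9 90 _ 92], head=3, tail=2, size=3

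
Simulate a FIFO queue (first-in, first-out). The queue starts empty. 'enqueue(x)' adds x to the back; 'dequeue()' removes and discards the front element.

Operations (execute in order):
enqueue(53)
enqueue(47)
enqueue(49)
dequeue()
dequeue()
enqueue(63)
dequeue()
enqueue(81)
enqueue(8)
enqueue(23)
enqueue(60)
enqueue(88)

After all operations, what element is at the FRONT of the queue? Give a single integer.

Answer: 63

Derivation:
enqueue(53): queue = [53]
enqueue(47): queue = [53, 47]
enqueue(49): queue = [53, 47, 49]
dequeue(): queue = [47, 49]
dequeue(): queue = [49]
enqueue(63): queue = [49, 63]
dequeue(): queue = [63]
enqueue(81): queue = [63, 81]
enqueue(8): queue = [63, 81, 8]
enqueue(23): queue = [63, 81, 8, 23]
enqueue(60): queue = [63, 81, 8, 23, 60]
enqueue(88): queue = [63, 81, 8, 23, 60, 88]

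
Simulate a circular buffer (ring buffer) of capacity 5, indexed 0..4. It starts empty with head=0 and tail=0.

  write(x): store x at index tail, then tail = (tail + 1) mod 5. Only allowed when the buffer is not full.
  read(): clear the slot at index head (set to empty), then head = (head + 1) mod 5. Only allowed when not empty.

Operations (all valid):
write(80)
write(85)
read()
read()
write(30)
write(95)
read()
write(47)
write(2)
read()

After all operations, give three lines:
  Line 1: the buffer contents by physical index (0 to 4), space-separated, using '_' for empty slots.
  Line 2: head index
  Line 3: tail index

write(80): buf=[80 _ _ _ _], head=0, tail=1, size=1
write(85): buf=[80 85 _ _ _], head=0, tail=2, size=2
read(): buf=[_ 85 _ _ _], head=1, tail=2, size=1
read(): buf=[_ _ _ _ _], head=2, tail=2, size=0
write(30): buf=[_ _ 30 _ _], head=2, tail=3, size=1
write(95): buf=[_ _ 30 95 _], head=2, tail=4, size=2
read(): buf=[_ _ _ 95 _], head=3, tail=4, size=1
write(47): buf=[_ _ _ 95 47], head=3, tail=0, size=2
write(2): buf=[2 _ _ 95 47], head=3, tail=1, size=3
read(): buf=[2 _ _ _ 47], head=4, tail=1, size=2

Answer: 2 _ _ _ 47
4
1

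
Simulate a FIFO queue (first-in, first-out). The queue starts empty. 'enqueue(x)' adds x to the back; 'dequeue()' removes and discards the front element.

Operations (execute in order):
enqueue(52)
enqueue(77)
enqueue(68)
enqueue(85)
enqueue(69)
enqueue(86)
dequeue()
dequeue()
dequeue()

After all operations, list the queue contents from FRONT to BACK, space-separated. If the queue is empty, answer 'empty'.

enqueue(52): [52]
enqueue(77): [52, 77]
enqueue(68): [52, 77, 68]
enqueue(85): [52, 77, 68, 85]
enqueue(69): [52, 77, 68, 85, 69]
enqueue(86): [52, 77, 68, 85, 69, 86]
dequeue(): [77, 68, 85, 69, 86]
dequeue(): [68, 85, 69, 86]
dequeue(): [85, 69, 86]

Answer: 85 69 86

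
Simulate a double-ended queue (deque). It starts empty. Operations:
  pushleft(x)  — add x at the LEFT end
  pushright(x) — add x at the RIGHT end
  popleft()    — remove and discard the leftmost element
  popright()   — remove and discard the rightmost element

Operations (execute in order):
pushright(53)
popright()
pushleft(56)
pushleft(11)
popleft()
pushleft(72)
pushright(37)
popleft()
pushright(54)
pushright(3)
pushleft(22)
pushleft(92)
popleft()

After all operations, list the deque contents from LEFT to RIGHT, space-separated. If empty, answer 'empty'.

pushright(53): [53]
popright(): []
pushleft(56): [56]
pushleft(11): [11, 56]
popleft(): [56]
pushleft(72): [72, 56]
pushright(37): [72, 56, 37]
popleft(): [56, 37]
pushright(54): [56, 37, 54]
pushright(3): [56, 37, 54, 3]
pushleft(22): [22, 56, 37, 54, 3]
pushleft(92): [92, 22, 56, 37, 54, 3]
popleft(): [22, 56, 37, 54, 3]

Answer: 22 56 37 54 3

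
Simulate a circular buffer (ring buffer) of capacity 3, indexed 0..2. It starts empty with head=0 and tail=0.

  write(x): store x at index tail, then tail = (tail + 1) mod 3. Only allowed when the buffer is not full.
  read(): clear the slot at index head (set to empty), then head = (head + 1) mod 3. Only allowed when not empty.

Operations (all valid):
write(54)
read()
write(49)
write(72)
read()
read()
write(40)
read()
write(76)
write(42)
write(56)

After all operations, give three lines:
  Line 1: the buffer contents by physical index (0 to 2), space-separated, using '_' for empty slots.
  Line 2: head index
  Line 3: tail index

write(54): buf=[54 _ _], head=0, tail=1, size=1
read(): buf=[_ _ _], head=1, tail=1, size=0
write(49): buf=[_ 49 _], head=1, tail=2, size=1
write(72): buf=[_ 49 72], head=1, tail=0, size=2
read(): buf=[_ _ 72], head=2, tail=0, size=1
read(): buf=[_ _ _], head=0, tail=0, size=0
write(40): buf=[40 _ _], head=0, tail=1, size=1
read(): buf=[_ _ _], head=1, tail=1, size=0
write(76): buf=[_ 76 _], head=1, tail=2, size=1
write(42): buf=[_ 76 42], head=1, tail=0, size=2
write(56): buf=[56 76 42], head=1, tail=1, size=3

Answer: 56 76 42
1
1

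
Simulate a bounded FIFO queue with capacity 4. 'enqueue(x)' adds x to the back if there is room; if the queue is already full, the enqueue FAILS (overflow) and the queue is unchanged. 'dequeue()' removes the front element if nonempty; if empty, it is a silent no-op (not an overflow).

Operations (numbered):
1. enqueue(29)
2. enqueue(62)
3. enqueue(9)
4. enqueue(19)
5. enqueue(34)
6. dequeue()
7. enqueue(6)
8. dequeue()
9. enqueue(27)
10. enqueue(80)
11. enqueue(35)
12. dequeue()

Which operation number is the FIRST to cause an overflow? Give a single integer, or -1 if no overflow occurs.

1. enqueue(29): size=1
2. enqueue(62): size=2
3. enqueue(9): size=3
4. enqueue(19): size=4
5. enqueue(34): size=4=cap → OVERFLOW (fail)
6. dequeue(): size=3
7. enqueue(6): size=4
8. dequeue(): size=3
9. enqueue(27): size=4
10. enqueue(80): size=4=cap → OVERFLOW (fail)
11. enqueue(35): size=4=cap → OVERFLOW (fail)
12. dequeue(): size=3

Answer: 5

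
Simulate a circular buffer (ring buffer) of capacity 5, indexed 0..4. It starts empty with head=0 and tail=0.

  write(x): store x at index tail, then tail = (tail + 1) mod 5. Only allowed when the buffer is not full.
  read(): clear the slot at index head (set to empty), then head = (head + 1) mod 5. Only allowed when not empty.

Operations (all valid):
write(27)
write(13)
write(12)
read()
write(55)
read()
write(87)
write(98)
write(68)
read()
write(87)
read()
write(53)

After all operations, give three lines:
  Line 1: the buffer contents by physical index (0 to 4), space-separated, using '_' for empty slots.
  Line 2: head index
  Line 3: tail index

write(27): buf=[27 _ _ _ _], head=0, tail=1, size=1
write(13): buf=[27 13 _ _ _], head=0, tail=2, size=2
write(12): buf=[27 13 12 _ _], head=0, tail=3, size=3
read(): buf=[_ 13 12 _ _], head=1, tail=3, size=2
write(55): buf=[_ 13 12 55 _], head=1, tail=4, size=3
read(): buf=[_ _ 12 55 _], head=2, tail=4, size=2
write(87): buf=[_ _ 12 55 87], head=2, tail=0, size=3
write(98): buf=[98 _ 12 55 87], head=2, tail=1, size=4
write(68): buf=[98 68 12 55 87], head=2, tail=2, size=5
read(): buf=[98 68 _ 55 87], head=3, tail=2, size=4
write(87): buf=[98 68 87 55 87], head=3, tail=3, size=5
read(): buf=[98 68 87 _ 87], head=4, tail=3, size=4
write(53): buf=[98 68 87 53 87], head=4, tail=4, size=5

Answer: 98 68 87 53 87
4
4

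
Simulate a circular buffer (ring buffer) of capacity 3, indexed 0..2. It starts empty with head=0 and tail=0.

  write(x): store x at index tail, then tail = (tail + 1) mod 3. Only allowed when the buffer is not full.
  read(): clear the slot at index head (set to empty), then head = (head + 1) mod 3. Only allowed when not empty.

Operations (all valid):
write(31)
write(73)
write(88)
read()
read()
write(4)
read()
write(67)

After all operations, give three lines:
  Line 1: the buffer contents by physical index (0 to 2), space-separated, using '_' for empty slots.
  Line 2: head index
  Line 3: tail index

write(31): buf=[31 _ _], head=0, tail=1, size=1
write(73): buf=[31 73 _], head=0, tail=2, size=2
write(88): buf=[31 73 88], head=0, tail=0, size=3
read(): buf=[_ 73 88], head=1, tail=0, size=2
read(): buf=[_ _ 88], head=2, tail=0, size=1
write(4): buf=[4 _ 88], head=2, tail=1, size=2
read(): buf=[4 _ _], head=0, tail=1, size=1
write(67): buf=[4 67 _], head=0, tail=2, size=2

Answer: 4 67 _
0
2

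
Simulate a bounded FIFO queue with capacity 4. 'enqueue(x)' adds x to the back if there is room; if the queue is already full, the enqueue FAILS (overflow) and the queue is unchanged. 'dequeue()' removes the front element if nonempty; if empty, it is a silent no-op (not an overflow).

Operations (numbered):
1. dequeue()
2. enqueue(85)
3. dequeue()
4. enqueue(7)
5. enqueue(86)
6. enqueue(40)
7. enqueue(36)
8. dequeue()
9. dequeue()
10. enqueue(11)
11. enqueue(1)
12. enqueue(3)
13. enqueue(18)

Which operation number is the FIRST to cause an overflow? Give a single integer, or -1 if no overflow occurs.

Answer: 12

Derivation:
1. dequeue(): empty, no-op, size=0
2. enqueue(85): size=1
3. dequeue(): size=0
4. enqueue(7): size=1
5. enqueue(86): size=2
6. enqueue(40): size=3
7. enqueue(36): size=4
8. dequeue(): size=3
9. dequeue(): size=2
10. enqueue(11): size=3
11. enqueue(1): size=4
12. enqueue(3): size=4=cap → OVERFLOW (fail)
13. enqueue(18): size=4=cap → OVERFLOW (fail)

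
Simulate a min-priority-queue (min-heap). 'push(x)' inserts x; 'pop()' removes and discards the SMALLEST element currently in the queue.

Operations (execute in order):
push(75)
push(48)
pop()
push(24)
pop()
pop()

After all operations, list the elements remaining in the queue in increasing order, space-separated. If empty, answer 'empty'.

Answer: empty

Derivation:
push(75): heap contents = [75]
push(48): heap contents = [48, 75]
pop() → 48: heap contents = [75]
push(24): heap contents = [24, 75]
pop() → 24: heap contents = [75]
pop() → 75: heap contents = []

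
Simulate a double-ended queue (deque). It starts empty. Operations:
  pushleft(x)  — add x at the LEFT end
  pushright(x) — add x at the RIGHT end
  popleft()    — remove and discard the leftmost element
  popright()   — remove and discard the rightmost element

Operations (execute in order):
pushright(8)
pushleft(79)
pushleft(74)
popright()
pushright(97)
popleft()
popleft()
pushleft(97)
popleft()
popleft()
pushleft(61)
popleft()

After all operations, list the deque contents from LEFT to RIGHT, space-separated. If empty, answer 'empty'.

pushright(8): [8]
pushleft(79): [79, 8]
pushleft(74): [74, 79, 8]
popright(): [74, 79]
pushright(97): [74, 79, 97]
popleft(): [79, 97]
popleft(): [97]
pushleft(97): [97, 97]
popleft(): [97]
popleft(): []
pushleft(61): [61]
popleft(): []

Answer: empty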